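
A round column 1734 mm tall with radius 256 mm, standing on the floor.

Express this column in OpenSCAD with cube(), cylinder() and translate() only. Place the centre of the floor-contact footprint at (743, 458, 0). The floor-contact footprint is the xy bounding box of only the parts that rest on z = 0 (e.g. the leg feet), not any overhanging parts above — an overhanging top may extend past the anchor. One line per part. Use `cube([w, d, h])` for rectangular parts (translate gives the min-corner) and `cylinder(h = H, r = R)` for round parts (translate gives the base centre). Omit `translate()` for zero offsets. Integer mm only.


translate([743, 458, 0]) cylinder(h = 1734, r = 256);


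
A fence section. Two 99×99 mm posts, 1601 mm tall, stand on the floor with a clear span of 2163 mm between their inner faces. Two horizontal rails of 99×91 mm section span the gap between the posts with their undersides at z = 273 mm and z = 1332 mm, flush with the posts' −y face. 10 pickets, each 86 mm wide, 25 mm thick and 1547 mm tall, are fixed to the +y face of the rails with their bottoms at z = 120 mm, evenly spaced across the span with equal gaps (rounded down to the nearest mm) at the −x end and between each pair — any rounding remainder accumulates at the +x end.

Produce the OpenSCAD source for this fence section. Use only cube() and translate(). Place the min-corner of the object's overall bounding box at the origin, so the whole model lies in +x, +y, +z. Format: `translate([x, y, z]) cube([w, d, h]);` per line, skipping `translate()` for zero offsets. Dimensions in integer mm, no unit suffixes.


cube([99, 99, 1601]);
translate([2262, 0, 0]) cube([99, 99, 1601]);
translate([99, 0, 273]) cube([2163, 99, 91]);
translate([99, 0, 1332]) cube([2163, 99, 91]);
translate([217, 99, 120]) cube([86, 25, 1547]);
translate([421, 99, 120]) cube([86, 25, 1547]);
translate([625, 99, 120]) cube([86, 25, 1547]);
translate([829, 99, 120]) cube([86, 25, 1547]);
translate([1033, 99, 120]) cube([86, 25, 1547]);
translate([1237, 99, 120]) cube([86, 25, 1547]);
translate([1441, 99, 120]) cube([86, 25, 1547]);
translate([1645, 99, 120]) cube([86, 25, 1547]);
translate([1849, 99, 120]) cube([86, 25, 1547]);
translate([2053, 99, 120]) cube([86, 25, 1547]);


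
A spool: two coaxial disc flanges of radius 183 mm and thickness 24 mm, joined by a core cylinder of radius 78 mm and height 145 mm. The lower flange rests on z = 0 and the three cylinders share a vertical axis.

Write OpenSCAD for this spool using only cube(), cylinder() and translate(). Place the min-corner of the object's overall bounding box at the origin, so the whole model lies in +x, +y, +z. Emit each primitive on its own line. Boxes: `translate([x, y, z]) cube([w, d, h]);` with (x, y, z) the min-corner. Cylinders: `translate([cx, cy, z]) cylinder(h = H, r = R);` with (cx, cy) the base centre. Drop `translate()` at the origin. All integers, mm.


translate([183, 183, 0]) cylinder(h = 24, r = 183);
translate([183, 183, 24]) cylinder(h = 145, r = 78);
translate([183, 183, 169]) cylinder(h = 24, r = 183);


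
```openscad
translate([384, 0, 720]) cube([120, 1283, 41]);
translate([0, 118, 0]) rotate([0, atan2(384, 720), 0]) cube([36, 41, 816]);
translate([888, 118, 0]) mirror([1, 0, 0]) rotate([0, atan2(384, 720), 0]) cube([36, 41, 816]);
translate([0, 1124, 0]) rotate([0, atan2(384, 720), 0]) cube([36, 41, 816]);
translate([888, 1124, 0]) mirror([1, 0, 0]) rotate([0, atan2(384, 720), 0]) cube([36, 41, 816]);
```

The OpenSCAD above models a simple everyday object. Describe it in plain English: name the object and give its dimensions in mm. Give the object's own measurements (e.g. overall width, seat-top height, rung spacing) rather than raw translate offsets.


A sawhorse. A 120×1283×41 mm beam (x, y, z) sits on two A-frame leg pairs. Each pair is two raked legs of 36×41 mm section (41 mm along y) splaying symmetrically in x. Each leg rises 720 mm vertically over 384 mm of horizontal reach and is 816 mm long along its own axis. Every leg's outer bottom edge rests on the floor and its outer top edge meets a bottom edge of the beam — the left legs (tilting toward +x) meet the beam's −x bottom edge, the right legs (their mirror images, tilting toward −x) meet its +x bottom edge — so the leg tops tuck under the beam, the beam's underside is 720 mm above the floor, and the feet are 888 mm apart outside-to-outside with the beam centred between them. The two leg pairs are set in 118 mm from either end of the beam.


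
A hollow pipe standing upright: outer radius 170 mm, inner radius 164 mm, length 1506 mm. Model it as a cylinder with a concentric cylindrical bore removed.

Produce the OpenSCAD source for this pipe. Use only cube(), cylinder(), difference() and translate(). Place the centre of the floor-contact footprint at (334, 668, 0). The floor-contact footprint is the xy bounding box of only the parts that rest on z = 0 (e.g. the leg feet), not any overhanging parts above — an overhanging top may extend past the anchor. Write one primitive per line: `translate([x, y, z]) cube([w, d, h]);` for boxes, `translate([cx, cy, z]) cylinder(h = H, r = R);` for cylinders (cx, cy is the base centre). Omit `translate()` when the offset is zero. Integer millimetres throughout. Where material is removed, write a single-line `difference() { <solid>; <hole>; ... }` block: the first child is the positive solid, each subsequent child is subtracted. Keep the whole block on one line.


difference() { translate([334, 668, 0]) cylinder(h = 1506, r = 170); translate([334, 668, 0]) cylinder(h = 1506, r = 164); }


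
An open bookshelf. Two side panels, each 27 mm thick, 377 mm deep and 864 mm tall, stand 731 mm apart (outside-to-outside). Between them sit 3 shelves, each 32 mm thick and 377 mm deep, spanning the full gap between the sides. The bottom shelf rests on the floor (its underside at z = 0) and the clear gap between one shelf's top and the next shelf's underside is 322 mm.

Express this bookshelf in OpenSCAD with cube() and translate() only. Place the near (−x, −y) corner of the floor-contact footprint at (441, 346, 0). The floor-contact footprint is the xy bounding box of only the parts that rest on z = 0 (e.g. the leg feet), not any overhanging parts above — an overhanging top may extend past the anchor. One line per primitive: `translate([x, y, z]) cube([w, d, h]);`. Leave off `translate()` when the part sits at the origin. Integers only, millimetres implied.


translate([441, 346, 0]) cube([27, 377, 864]);
translate([1145, 346, 0]) cube([27, 377, 864]);
translate([468, 346, 0]) cube([677, 377, 32]);
translate([468, 346, 354]) cube([677, 377, 32]);
translate([468, 346, 708]) cube([677, 377, 32]);


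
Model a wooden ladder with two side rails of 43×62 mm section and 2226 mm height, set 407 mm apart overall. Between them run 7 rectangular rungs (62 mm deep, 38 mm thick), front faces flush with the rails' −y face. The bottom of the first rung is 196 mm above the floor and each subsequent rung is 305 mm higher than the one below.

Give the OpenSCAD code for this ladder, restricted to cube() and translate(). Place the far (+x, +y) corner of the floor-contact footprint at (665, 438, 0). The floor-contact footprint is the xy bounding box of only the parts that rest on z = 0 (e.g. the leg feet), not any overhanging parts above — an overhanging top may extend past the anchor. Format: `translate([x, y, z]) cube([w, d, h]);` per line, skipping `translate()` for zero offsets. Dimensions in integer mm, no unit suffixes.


// rung span = 407 - 2*43 = 321
// rung[k] z = 196 + k*305
translate([258, 376, 0]) cube([43, 62, 2226]);
translate([622, 376, 0]) cube([43, 62, 2226]);
translate([301, 376, 196]) cube([321, 62, 38]);
translate([301, 376, 501]) cube([321, 62, 38]);
translate([301, 376, 806]) cube([321, 62, 38]);
translate([301, 376, 1111]) cube([321, 62, 38]);
translate([301, 376, 1416]) cube([321, 62, 38]);
translate([301, 376, 1721]) cube([321, 62, 38]);
translate([301, 376, 2026]) cube([321, 62, 38]);


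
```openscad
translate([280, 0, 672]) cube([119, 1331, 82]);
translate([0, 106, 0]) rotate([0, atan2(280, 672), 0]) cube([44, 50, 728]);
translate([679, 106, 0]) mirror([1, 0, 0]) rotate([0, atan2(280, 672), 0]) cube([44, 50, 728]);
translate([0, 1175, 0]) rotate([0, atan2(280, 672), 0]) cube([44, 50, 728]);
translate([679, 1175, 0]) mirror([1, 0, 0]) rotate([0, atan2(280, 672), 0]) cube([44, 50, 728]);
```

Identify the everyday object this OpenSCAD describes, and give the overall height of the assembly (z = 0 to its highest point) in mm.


A sawhorse. The overall height is 754 mm.

A beam across two mirrored pairs of raked legs — a sawhorse. The beam's underside is at z = 672 (matching the legs' vertical rise in atan2(280, 672)) and the beam is 82 mm tall, so its top is at 672 + 82 = 754 mm. The raked legs top out at the beam's underside, so that is the highest point.


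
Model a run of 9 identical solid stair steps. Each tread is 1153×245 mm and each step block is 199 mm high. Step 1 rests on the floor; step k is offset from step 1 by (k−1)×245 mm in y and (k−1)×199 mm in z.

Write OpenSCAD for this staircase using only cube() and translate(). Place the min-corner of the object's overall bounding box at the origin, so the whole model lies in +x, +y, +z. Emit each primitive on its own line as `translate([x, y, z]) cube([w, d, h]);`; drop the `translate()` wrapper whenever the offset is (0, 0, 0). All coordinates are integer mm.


cube([1153, 245, 199]);
translate([0, 245, 199]) cube([1153, 245, 199]);
translate([0, 490, 398]) cube([1153, 245, 199]);
translate([0, 735, 597]) cube([1153, 245, 199]);
translate([0, 980, 796]) cube([1153, 245, 199]);
translate([0, 1225, 995]) cube([1153, 245, 199]);
translate([0, 1470, 1194]) cube([1153, 245, 199]);
translate([0, 1715, 1393]) cube([1153, 245, 199]);
translate([0, 1960, 1592]) cube([1153, 245, 199]);


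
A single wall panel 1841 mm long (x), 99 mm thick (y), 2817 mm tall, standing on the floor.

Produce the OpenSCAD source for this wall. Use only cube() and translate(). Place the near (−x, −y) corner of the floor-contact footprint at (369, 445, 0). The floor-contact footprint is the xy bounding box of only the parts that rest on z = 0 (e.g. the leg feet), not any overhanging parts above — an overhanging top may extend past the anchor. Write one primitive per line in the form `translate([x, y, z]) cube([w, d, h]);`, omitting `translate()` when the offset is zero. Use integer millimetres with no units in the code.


translate([369, 445, 0]) cube([1841, 99, 2817]);


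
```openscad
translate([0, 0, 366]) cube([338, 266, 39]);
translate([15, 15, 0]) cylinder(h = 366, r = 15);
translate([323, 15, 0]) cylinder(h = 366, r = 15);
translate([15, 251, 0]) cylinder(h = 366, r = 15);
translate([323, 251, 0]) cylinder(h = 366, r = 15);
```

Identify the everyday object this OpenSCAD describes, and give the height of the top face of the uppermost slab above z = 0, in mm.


A stool. The seat height is 405 mm.

A 338×266×39 slab at z = 366 on four corner cylinders — a stool. The seat top is 366 + 39 = 405 mm.


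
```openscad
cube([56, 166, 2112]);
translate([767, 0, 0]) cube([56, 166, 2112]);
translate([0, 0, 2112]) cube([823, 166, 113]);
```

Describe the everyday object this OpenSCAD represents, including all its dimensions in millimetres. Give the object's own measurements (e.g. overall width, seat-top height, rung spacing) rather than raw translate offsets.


A door frame. The clear opening is 711 mm wide and 2112 mm high. Two 56 mm wide jambs, 166 mm deep, stand either side of the opening from the floor to the top of the opening. A 113 mm thick head sits across the top of both jambs, spanning the full outside width of the frame.


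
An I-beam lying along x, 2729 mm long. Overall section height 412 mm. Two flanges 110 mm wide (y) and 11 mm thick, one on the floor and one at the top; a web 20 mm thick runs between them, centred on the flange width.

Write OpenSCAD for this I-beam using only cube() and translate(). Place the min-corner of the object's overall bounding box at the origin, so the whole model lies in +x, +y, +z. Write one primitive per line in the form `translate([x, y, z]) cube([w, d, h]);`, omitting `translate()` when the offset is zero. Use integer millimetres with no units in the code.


cube([2729, 110, 11]);
translate([0, 45, 11]) cube([2729, 20, 390]);
translate([0, 0, 401]) cube([2729, 110, 11]);


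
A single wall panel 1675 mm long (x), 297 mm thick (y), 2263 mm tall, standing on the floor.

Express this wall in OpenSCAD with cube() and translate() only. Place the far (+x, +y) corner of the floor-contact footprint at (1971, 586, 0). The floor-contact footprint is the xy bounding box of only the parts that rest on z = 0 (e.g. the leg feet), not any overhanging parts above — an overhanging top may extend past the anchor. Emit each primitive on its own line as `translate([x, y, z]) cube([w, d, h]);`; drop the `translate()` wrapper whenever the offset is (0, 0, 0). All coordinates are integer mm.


translate([296, 289, 0]) cube([1675, 297, 2263]);


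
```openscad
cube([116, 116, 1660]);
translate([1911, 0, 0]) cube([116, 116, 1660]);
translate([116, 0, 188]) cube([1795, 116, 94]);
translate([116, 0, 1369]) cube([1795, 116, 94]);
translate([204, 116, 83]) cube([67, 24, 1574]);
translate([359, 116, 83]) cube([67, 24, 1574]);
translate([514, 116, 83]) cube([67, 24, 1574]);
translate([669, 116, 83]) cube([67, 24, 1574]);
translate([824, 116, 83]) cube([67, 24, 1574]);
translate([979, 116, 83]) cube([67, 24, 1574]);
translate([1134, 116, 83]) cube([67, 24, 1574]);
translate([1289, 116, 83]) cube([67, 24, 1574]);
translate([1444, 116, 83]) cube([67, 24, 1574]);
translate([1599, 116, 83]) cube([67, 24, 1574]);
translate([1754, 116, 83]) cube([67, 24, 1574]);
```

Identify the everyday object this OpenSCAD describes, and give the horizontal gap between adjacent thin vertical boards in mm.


A fence section. The picket gap is 88 mm.

Two posts, two rails, 11 pickets — a fence section. Span 1795 mm holds 11 pickets of 67 mm with 12 equal gaps: ⌊(1795 − 11·67) / 12⌋ = 88 mm.


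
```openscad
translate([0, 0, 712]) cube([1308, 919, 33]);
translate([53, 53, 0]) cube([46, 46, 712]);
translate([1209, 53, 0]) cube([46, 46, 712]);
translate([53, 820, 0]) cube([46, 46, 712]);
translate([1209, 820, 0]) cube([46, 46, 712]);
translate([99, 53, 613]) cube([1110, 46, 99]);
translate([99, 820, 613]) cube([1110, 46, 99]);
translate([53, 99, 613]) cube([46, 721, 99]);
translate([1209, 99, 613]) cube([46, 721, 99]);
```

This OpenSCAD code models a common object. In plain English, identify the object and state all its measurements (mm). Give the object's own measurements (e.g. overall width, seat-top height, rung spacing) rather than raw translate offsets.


A table: top 1308 mm (x) × 919 mm (y), 33 mm thick, upper face at z = 745 mm, on four 46×46 mm square legs, each inset 53 mm from the nearest pair of top edges from z = 0 to the bottom of the top. Four apron rails, 46 mm thick and 99 mm tall, run between adjacent legs with their top edges flush with the underside of the top and their outer faces flush with the legs' outer faces.


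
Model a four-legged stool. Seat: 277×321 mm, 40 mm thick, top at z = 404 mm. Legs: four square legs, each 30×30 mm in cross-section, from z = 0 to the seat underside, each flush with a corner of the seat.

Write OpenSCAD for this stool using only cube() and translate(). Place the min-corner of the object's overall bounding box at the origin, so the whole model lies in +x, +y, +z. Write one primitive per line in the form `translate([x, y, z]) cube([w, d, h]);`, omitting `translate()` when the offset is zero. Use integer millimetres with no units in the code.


translate([0, 0, 364]) cube([277, 321, 40]);
cube([30, 30, 364]);
translate([247, 0, 0]) cube([30, 30, 364]);
translate([0, 291, 0]) cube([30, 30, 364]);
translate([247, 291, 0]) cube([30, 30, 364]);


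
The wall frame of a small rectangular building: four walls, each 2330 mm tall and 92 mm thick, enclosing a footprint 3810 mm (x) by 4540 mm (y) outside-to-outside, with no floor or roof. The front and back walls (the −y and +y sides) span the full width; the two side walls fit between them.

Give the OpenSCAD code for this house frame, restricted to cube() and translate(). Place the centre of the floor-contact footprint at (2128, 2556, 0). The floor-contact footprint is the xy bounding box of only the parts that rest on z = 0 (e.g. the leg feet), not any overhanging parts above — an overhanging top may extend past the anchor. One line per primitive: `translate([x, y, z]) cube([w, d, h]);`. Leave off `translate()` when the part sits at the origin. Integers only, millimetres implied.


translate([223, 286, 0]) cube([3810, 92, 2330]);
translate([223, 4734, 0]) cube([3810, 92, 2330]);
translate([223, 378, 0]) cube([92, 4356, 2330]);
translate([3941, 378, 0]) cube([92, 4356, 2330]);


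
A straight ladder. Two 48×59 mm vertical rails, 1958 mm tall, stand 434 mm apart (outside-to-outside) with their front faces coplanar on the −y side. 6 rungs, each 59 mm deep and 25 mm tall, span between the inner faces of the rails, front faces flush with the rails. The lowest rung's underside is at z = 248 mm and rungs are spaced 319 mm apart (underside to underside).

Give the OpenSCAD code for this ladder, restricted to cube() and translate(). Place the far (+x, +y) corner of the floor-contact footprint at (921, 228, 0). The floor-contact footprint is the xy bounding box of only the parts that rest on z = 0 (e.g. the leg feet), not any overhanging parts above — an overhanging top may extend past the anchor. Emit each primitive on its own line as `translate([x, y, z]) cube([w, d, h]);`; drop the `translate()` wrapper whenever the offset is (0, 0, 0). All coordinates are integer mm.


// rung span = 434 - 2*48 = 338
// rung[k] z = 248 + k*319
translate([487, 169, 0]) cube([48, 59, 1958]);
translate([873, 169, 0]) cube([48, 59, 1958]);
translate([535, 169, 248]) cube([338, 59, 25]);
translate([535, 169, 567]) cube([338, 59, 25]);
translate([535, 169, 886]) cube([338, 59, 25]);
translate([535, 169, 1205]) cube([338, 59, 25]);
translate([535, 169, 1524]) cube([338, 59, 25]);
translate([535, 169, 1843]) cube([338, 59, 25]);


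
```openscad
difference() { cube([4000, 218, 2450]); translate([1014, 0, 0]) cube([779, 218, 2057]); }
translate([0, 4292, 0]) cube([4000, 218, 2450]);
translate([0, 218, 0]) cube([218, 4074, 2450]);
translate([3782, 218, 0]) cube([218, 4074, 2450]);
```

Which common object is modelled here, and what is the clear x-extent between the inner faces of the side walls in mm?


A single room. The interior width is 3564 mm.

Four walls enclosing a rectangle with a door in the front wall — a room. Outside width 4000 minus two 218 mm walls gives 3564 mm.


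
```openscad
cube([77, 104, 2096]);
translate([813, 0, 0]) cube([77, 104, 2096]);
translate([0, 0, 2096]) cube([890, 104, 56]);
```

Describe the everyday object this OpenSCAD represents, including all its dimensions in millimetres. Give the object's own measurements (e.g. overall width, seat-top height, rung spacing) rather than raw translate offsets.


A door frame. The clear opening is 736 mm wide and 2096 mm high. Two 77 mm wide jambs, 104 mm deep, stand either side of the opening from the floor to the top of the opening. A 56 mm thick head sits across the top of both jambs, spanning the full outside width of the frame.


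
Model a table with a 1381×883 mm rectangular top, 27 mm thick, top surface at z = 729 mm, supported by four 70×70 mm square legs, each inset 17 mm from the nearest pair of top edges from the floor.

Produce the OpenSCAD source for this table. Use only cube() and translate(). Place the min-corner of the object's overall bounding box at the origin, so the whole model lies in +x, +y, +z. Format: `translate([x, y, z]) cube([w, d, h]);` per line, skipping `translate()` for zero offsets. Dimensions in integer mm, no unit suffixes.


translate([0, 0, 702]) cube([1381, 883, 27]);
translate([17, 17, 0]) cube([70, 70, 702]);
translate([1294, 17, 0]) cube([70, 70, 702]);
translate([17, 796, 0]) cube([70, 70, 702]);
translate([1294, 796, 0]) cube([70, 70, 702]);


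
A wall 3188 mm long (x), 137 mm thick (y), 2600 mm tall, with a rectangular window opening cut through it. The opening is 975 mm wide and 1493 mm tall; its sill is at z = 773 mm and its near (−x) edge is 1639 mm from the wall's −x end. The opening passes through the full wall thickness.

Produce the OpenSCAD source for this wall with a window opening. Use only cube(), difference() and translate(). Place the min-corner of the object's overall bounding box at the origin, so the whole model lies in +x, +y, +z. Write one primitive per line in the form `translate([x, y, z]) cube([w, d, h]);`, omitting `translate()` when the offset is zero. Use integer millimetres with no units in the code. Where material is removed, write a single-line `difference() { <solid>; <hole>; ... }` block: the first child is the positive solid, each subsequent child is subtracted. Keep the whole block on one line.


difference() { cube([3188, 137, 2600]); translate([1639, 0, 773]) cube([975, 137, 1493]); }


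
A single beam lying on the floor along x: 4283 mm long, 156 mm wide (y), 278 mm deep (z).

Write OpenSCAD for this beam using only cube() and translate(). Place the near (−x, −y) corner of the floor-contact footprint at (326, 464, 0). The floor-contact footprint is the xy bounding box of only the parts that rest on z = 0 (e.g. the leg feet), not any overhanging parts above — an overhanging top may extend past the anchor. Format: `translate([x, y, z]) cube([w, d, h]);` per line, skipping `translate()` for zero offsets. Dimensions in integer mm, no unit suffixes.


translate([326, 464, 0]) cube([4283, 156, 278]);


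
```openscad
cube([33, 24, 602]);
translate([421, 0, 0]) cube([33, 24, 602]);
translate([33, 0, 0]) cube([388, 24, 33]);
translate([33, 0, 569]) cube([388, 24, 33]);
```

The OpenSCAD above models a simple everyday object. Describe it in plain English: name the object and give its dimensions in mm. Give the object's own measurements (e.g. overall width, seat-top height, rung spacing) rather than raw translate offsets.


A rectangular picture frame lying in the x–z plane (depth along y). The opening is 388 mm wide (x) by 536 mm tall (z), surrounded by a border 33 mm wide on all four sides. The frame is 24 mm deep and is made of two full-height vertical stiles with two horizontal rails fitted between them.


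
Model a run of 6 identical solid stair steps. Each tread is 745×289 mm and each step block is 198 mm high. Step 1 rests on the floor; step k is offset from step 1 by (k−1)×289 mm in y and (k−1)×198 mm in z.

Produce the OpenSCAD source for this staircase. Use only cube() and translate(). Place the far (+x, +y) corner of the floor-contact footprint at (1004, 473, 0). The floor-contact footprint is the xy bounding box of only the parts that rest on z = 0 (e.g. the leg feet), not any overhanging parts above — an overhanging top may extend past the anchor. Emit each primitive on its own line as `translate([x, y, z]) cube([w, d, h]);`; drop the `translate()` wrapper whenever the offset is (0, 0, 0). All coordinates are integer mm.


translate([259, 184, 0]) cube([745, 289, 198]);
translate([259, 473, 198]) cube([745, 289, 198]);
translate([259, 762, 396]) cube([745, 289, 198]);
translate([259, 1051, 594]) cube([745, 289, 198]);
translate([259, 1340, 792]) cube([745, 289, 198]);
translate([259, 1629, 990]) cube([745, 289, 198]);


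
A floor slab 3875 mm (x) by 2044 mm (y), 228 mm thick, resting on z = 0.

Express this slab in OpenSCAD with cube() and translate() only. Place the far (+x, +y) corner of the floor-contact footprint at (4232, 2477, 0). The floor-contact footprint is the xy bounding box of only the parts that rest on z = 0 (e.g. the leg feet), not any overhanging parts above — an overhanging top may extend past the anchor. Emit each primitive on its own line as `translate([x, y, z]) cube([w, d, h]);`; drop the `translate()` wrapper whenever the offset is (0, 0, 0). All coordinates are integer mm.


translate([357, 433, 0]) cube([3875, 2044, 228]);


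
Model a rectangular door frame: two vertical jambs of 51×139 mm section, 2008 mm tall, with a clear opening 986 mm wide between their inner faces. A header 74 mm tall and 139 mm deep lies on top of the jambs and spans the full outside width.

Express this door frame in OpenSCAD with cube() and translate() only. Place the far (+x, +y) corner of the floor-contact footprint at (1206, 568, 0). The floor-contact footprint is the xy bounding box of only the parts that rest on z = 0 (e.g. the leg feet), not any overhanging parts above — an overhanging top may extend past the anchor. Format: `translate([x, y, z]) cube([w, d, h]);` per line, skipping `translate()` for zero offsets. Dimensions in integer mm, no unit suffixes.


translate([118, 429, 0]) cube([51, 139, 2008]);
translate([1155, 429, 0]) cube([51, 139, 2008]);
translate([118, 429, 2008]) cube([1088, 139, 74]);


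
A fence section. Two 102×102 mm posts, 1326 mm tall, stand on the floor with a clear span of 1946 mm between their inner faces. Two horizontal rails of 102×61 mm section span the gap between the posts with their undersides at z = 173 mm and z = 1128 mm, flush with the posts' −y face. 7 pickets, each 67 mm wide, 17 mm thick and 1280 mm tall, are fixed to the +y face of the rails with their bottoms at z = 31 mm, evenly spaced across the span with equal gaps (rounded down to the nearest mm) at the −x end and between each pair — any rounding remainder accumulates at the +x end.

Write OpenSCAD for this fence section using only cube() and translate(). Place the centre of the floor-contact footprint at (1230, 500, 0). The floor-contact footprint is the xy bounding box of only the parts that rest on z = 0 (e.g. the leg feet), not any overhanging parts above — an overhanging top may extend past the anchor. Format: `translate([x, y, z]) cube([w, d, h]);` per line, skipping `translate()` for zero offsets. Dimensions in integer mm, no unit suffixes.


translate([155, 449, 0]) cube([102, 102, 1326]);
translate([2203, 449, 0]) cube([102, 102, 1326]);
translate([257, 449, 173]) cube([1946, 102, 61]);
translate([257, 449, 1128]) cube([1946, 102, 61]);
translate([441, 551, 31]) cube([67, 17, 1280]);
translate([692, 551, 31]) cube([67, 17, 1280]);
translate([943, 551, 31]) cube([67, 17, 1280]);
translate([1194, 551, 31]) cube([67, 17, 1280]);
translate([1445, 551, 31]) cube([67, 17, 1280]);
translate([1696, 551, 31]) cube([67, 17, 1280]);
translate([1947, 551, 31]) cube([67, 17, 1280]);


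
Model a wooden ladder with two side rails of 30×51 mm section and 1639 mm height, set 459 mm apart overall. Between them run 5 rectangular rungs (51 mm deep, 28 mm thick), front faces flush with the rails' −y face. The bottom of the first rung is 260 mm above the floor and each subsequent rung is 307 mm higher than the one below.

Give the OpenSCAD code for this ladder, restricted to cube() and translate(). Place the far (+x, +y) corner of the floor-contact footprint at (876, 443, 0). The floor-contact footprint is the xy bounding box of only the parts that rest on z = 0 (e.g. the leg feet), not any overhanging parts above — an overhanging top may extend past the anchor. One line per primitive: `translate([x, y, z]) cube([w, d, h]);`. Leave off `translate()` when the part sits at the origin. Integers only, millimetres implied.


translate([417, 392, 0]) cube([30, 51, 1639]);
translate([846, 392, 0]) cube([30, 51, 1639]);
translate([447, 392, 260]) cube([399, 51, 28]);
translate([447, 392, 567]) cube([399, 51, 28]);
translate([447, 392, 874]) cube([399, 51, 28]);
translate([447, 392, 1181]) cube([399, 51, 28]);
translate([447, 392, 1488]) cube([399, 51, 28]);


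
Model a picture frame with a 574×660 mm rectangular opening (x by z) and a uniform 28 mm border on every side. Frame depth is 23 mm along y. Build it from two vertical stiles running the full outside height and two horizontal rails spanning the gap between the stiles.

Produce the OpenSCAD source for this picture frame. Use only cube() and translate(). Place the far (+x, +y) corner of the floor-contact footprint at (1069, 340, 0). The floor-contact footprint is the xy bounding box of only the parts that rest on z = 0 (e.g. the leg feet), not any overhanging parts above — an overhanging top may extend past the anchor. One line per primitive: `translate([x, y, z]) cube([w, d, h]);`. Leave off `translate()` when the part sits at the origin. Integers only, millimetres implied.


translate([439, 317, 0]) cube([28, 23, 716]);
translate([1041, 317, 0]) cube([28, 23, 716]);
translate([467, 317, 0]) cube([574, 23, 28]);
translate([467, 317, 688]) cube([574, 23, 28]);


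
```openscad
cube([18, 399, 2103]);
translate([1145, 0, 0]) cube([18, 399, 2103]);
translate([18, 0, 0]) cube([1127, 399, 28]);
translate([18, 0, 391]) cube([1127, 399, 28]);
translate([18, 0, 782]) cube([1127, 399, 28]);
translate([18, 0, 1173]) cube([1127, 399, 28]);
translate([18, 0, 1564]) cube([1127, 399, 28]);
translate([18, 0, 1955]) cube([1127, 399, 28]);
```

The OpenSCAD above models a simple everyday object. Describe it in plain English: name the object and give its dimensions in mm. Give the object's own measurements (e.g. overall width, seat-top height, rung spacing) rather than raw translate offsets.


An open bookshelf. Two side panels, each 18 mm thick, 399 mm deep and 2103 mm tall, stand 1163 mm apart (outside-to-outside). Between them sit 6 shelves, each 28 mm thick and 399 mm deep, spanning the full gap between the sides. The bottom shelf rests on the floor (its underside at z = 0) and the clear gap between one shelf's top and the next shelf's underside is 363 mm.


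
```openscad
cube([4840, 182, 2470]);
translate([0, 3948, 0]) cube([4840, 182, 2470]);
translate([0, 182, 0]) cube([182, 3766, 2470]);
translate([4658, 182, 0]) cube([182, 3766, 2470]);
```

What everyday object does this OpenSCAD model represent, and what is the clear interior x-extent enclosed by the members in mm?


A house (or room) frame. The interior width is 4476 mm.

Four 2470 mm walls enclosing a rectangle with no floor or roof — a room or house frame. Outside width is 4840 mm and wall thickness is 182 mm, so the interior width is 4840 − 2 × 182 = 4476 mm.


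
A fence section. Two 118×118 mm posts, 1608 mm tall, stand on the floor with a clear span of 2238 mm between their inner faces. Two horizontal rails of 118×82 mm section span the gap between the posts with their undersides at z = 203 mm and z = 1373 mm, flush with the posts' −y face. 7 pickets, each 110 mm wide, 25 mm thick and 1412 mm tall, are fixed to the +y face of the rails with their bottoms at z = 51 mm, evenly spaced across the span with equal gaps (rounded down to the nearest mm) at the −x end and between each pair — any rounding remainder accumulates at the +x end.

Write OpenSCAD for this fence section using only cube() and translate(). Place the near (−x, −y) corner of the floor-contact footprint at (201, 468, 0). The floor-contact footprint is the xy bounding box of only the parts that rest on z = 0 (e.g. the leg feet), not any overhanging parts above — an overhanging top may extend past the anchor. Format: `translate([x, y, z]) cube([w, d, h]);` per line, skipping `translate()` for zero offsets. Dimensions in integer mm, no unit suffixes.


translate([201, 468, 0]) cube([118, 118, 1608]);
translate([2557, 468, 0]) cube([118, 118, 1608]);
translate([319, 468, 203]) cube([2238, 118, 82]);
translate([319, 468, 1373]) cube([2238, 118, 82]);
translate([502, 586, 51]) cube([110, 25, 1412]);
translate([795, 586, 51]) cube([110, 25, 1412]);
translate([1088, 586, 51]) cube([110, 25, 1412]);
translate([1381, 586, 51]) cube([110, 25, 1412]);
translate([1674, 586, 51]) cube([110, 25, 1412]);
translate([1967, 586, 51]) cube([110, 25, 1412]);
translate([2260, 586, 51]) cube([110, 25, 1412]);


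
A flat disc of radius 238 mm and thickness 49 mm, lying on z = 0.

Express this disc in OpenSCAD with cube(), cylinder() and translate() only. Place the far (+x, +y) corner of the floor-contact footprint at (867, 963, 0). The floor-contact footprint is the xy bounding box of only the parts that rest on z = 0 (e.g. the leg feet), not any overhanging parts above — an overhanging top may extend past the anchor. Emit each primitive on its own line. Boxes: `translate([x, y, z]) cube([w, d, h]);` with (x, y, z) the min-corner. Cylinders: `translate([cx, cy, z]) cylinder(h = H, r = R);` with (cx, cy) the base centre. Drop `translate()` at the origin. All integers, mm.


translate([629, 725, 0]) cylinder(h = 49, r = 238);


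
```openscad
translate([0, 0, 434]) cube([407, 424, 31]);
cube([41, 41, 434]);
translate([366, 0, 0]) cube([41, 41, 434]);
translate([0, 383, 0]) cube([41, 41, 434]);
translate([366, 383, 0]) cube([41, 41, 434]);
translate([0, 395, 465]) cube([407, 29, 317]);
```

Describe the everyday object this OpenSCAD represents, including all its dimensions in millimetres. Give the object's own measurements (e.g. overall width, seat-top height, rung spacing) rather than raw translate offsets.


A chair. The seat is a 407×424×31 mm slab with its top at z = 465 mm, on four 41×41 mm corner legs (flush with the seat edges, standing on z = 0). A flat backrest 29 mm thick, 317 mm tall, spans the full seat width and rises from the seat top along its +y edge, rear face flush with the rear of the seat.


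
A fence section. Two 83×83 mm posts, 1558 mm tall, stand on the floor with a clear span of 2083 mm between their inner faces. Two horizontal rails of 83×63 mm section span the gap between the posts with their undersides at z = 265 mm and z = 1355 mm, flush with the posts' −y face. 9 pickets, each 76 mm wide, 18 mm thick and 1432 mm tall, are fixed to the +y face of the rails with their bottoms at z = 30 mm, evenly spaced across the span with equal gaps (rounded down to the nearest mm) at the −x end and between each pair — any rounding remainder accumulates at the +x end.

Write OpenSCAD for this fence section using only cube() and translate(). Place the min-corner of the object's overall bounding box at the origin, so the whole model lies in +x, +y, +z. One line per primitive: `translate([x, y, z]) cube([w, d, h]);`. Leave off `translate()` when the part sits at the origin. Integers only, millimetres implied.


cube([83, 83, 1558]);
translate([2166, 0, 0]) cube([83, 83, 1558]);
translate([83, 0, 265]) cube([2083, 83, 63]);
translate([83, 0, 1355]) cube([2083, 83, 63]);
translate([222, 83, 30]) cube([76, 18, 1432]);
translate([437, 83, 30]) cube([76, 18, 1432]);
translate([652, 83, 30]) cube([76, 18, 1432]);
translate([867, 83, 30]) cube([76, 18, 1432]);
translate([1082, 83, 30]) cube([76, 18, 1432]);
translate([1297, 83, 30]) cube([76, 18, 1432]);
translate([1512, 83, 30]) cube([76, 18, 1432]);
translate([1727, 83, 30]) cube([76, 18, 1432]);
translate([1942, 83, 30]) cube([76, 18, 1432]);


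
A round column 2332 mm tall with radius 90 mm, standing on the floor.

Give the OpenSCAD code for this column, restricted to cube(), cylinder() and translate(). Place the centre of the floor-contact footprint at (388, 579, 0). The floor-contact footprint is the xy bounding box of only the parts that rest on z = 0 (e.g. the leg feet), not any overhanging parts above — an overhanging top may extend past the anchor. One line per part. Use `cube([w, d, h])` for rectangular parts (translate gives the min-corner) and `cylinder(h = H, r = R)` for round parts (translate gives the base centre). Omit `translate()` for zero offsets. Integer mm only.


translate([388, 579, 0]) cylinder(h = 2332, r = 90);


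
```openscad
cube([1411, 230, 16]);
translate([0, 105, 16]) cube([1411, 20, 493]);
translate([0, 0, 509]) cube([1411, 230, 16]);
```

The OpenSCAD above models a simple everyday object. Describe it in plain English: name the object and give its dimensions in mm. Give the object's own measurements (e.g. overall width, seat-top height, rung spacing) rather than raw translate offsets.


An I-beam lying along x, 1411 mm long. Overall section height 525 mm. Two flanges 230 mm wide (y) and 16 mm thick, one on the floor and one at the top; a web 20 mm thick runs between them, centred on the flange width.


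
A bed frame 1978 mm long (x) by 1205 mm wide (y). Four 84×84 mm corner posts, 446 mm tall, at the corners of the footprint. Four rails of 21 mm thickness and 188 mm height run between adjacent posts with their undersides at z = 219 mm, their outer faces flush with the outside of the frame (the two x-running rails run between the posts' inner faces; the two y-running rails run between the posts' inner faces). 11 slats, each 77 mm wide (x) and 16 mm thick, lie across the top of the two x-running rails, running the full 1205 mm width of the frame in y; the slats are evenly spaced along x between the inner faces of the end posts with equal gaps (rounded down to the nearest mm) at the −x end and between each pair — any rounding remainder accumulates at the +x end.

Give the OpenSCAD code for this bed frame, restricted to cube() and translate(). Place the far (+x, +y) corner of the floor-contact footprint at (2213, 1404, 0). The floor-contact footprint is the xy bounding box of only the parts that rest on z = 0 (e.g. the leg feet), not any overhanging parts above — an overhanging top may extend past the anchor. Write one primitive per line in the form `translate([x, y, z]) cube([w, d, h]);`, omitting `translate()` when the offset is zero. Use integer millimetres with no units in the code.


translate([235, 199, 0]) cube([84, 84, 446]);
translate([235, 1320, 0]) cube([84, 84, 446]);
translate([2129, 199, 0]) cube([84, 84, 446]);
translate([2129, 1320, 0]) cube([84, 84, 446]);
translate([319, 199, 219]) cube([1810, 21, 188]);
translate([319, 1383, 219]) cube([1810, 21, 188]);
translate([235, 283, 219]) cube([21, 1037, 188]);
translate([2192, 283, 219]) cube([21, 1037, 188]);
translate([399, 199, 407]) cube([77, 1205, 16]);
translate([556, 199, 407]) cube([77, 1205, 16]);
translate([713, 199, 407]) cube([77, 1205, 16]);
translate([870, 199, 407]) cube([77, 1205, 16]);
translate([1027, 199, 407]) cube([77, 1205, 16]);
translate([1184, 199, 407]) cube([77, 1205, 16]);
translate([1341, 199, 407]) cube([77, 1205, 16]);
translate([1498, 199, 407]) cube([77, 1205, 16]);
translate([1655, 199, 407]) cube([77, 1205, 16]);
translate([1812, 199, 407]) cube([77, 1205, 16]);
translate([1969, 199, 407]) cube([77, 1205, 16]);


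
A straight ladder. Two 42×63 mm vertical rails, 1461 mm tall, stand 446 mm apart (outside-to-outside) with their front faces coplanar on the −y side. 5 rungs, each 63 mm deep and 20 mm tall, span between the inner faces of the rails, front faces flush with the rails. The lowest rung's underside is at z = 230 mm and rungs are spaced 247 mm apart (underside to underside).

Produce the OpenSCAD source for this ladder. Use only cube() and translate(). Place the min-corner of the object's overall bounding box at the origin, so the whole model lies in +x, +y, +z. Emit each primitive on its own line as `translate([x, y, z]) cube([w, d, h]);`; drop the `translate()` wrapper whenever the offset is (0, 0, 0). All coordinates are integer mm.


cube([42, 63, 1461]);
translate([404, 0, 0]) cube([42, 63, 1461]);
translate([42, 0, 230]) cube([362, 63, 20]);
translate([42, 0, 477]) cube([362, 63, 20]);
translate([42, 0, 724]) cube([362, 63, 20]);
translate([42, 0, 971]) cube([362, 63, 20]);
translate([42, 0, 1218]) cube([362, 63, 20]);


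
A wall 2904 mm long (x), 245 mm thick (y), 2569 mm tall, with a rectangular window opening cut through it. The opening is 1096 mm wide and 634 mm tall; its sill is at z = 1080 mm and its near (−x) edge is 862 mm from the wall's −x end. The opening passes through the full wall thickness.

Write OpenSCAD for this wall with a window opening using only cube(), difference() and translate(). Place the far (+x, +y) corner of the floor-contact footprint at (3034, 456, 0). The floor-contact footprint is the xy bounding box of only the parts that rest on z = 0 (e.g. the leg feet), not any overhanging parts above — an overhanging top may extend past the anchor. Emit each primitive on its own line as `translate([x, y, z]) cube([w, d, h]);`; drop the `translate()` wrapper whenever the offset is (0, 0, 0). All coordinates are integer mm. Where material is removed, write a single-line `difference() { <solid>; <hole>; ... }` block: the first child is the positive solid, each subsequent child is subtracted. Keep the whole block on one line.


difference() { translate([130, 211, 0]) cube([2904, 245, 2569]); translate([992, 211, 1080]) cube([1096, 245, 634]); }
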